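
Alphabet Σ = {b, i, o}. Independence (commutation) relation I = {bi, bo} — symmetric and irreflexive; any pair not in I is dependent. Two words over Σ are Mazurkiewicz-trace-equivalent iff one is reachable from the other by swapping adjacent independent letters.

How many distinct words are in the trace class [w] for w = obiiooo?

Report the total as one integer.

7

#0=o has no predecessor
#1=b has no predecessor
#2=i depends on [0:o]
#3=i depends on [2:i]
#4=o depends on [3:i]
#5=o depends on [4:o]
#6=o depends on [5:o]
sources: [0:o, 1:b]
N(rest) = Σ N(rest − s) over sources s of rest; N(one piece) = 1:
  size 1 → [1]=1  [6]=1
  size 2 → [1,6]=2  [5,6]=1
  size 3 → [1,5,6]=3  [4,5,6]=1
  size 4 → [1,4,5,6]=4  [3,4,5,6]=1
  size 5 → [1,3,4,5,6]=5  [2,3,4,5,6]=1
  first=0(o) contributes 6
  first=1(b) contributes 1
|[w]| = 7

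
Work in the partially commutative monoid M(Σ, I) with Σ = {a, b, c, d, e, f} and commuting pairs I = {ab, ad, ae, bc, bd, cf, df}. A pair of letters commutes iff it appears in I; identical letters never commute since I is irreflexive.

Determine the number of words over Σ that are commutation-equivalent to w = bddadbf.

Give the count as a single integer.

105

drop 0:b onto floor
drop 1:d onto floor
drop 2:d onto {1:d}
drop 3:a onto floor
drop 4:d onto {2:d}
drop 5:b onto {0:b}
drop 6:f onto {3:a, 5:b}
ground layer = {0:b, 1:d, 3:a}
drop-orders for the pieces not yet dropped (sum over which currently-grounded one goes next):
  1 to go: {4} 1  {6} 1
  2 to go: {2,4} 1  {3,6} 1  {4,6} 2  {5,6} 1
  3 to go: {0,5,6} 1  {1,2,4} 1  {2,4,6} 3  {3,4,6} 3  {3,5,6} 2  {4,5,6} 3
  4 to go: {0,3,5,6} 3  {0,4,5,6} 4  {1,2,4,6} 4  {2,3,4,6} 6  {2,4,5,6} 6  {3,4,5,6} 8
  5 to go: {0,2,4,5,6} 10  {0,3,4,5,6} 15  {1,2,3,4,6} 10  {1,2,4,5,6} 10  {2,3,4,5,6} 20
  if 0:b drops first: 40 orders
  if 1:d drops first: 45 orders
  if 3:a drops first: 20 orders
heap linearizations: 105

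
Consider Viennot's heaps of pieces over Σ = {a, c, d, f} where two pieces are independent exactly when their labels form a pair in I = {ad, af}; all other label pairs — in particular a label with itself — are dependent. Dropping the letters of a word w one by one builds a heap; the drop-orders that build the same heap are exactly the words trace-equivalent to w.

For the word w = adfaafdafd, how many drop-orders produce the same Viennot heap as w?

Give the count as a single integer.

210

piece 0:a — minimal
piece 1:d — minimal
piece 2:f rests on {1:d}
piece 3:a rests on {0:a}
piece 4:a rests on {3:a}
piece 5:f rests on {2:f}
piece 6:d rests on {5:f}
piece 7:a rests on {4:a}
piece 8:f rests on {6:d}
piece 9:d rests on {8:f}
minimal pieces: {0:a, 1:d}
ways to finish when only these pieces remain (= sum over removing one remaining piece with nothing left below it):
  1 left: {7}→1  {9}→1
  2 left: {4,7}→1  {7,9}→2  {8,9}→1
  3 left: {3,4,7}→1  {4,7,9}→3  {6,8,9}→1  {7,8,9}→3
  4 left: {0,3,4,7}→1  {3,4,7,9}→4  {4,7,8,9}→6  {5,6,8,9}→1  {6,7,8,9}→4
  5 left: {0,3,4,7,9}→5  {2,5,6,8,9}→1  {3,4,7,8,9}→10  {4,6,7,8,9}→10  {5,6,7,8,9}→5
  6 left: {0,3,4,7,8,9}→15  {1,2,5,6,8,9}→1  {2,5,6,7,8,9}→6  {3,4,6,7,8,9}→20  {4,5,6,7,8,9}→15
  7 left: {0,3,4,6,7,8,9}→35  {1,2,5,6,7,8,9}→7  {2,4,5,6,7,8,9}→21  {3,4,5,6,7,8,9}→35
  8 left: {0,3,4,5,6,7,8,9}→70  {1,2,4,5,6,7,8,9}→28  {2,3,4,5,6,7,8,9}→56
  placing 0:a first → 84 extensions
  placing 1:d first → 126 extensions
total linear extensions = 210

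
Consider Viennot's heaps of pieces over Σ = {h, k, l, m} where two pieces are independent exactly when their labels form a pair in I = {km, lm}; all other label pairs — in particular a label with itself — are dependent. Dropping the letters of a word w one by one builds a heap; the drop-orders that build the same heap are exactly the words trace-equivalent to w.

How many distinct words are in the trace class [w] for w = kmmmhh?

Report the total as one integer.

4

#0=k has no predecessor
#1=m has no predecessor
#2=m depends on [1:m]
#3=m depends on [2:m]
#4=h depends on [0:k, 3:m]
#5=h depends on [4:h]
sources: [0:k, 1:m]
N(rest) = Σ N(rest − s) over sources s of rest; N(one piece) = 1:
  size 1 → [5]=1
  size 2 → [4,5]=1
  size 3 → [0,4,5]=1  [3,4,5]=1
  size 4 → [0,3,4,5]=2  [2,3,4,5]=1
  first=0(k) contributes 1
  first=1(m) contributes 3
|[w]| = 4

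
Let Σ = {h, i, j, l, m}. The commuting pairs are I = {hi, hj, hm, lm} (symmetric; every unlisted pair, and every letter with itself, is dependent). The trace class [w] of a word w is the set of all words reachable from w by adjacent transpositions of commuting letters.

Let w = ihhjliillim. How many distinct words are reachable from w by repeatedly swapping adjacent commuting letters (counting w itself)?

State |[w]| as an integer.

#0=i has no predecessor
#1=h has no predecessor
#2=h depends on [1:h]
#3=j depends on [0:i]
#4=l depends on [2:h, 3:j]
#5=i depends on [4:l]
#6=i depends on [5:i]
#7=l depends on [6:i]
#8=l depends on [7:l]
#9=i depends on [8:l]
#10=m depends on [9:i]
sources: [0:i, 1:h]
N(rest) = Σ N(rest − s) over sources s of rest; N(one piece) = 1:
  size 1 → [10]=1
  size 2 → [9,10]=1
  size 3 → [8,9,10]=1
  size 4 → [7,8,9,10]=1
  size 5 → [6,7,8,9,10]=1
  size 6 → [5,6,7,8,9,10]=1
  size 7 → [4,5,6,7,8,9,10]=1
  size 8 → [2,4,5,6,7,8,9,10]=1  [3,4,5,6,7,8,9,10]=1
  size 9 → [0,3,4,5,6,7,8,9,10]=1  [1,2,4,5,6,7,8,9,10]=1  [2,3,4,5,6,7,8,9,10]=2
  first=0(i) contributes 3
  first=1(h) contributes 3
|[w]| = 6

6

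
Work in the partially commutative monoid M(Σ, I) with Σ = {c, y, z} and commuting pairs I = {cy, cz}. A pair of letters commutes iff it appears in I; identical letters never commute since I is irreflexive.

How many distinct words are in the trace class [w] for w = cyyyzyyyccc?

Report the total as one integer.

330

#0=c has no predecessor
#1=y has no predecessor
#2=y depends on [1:y]
#3=y depends on [2:y]
#4=z depends on [3:y]
#5=y depends on [4:z]
#6=y depends on [5:y]
#7=y depends on [6:y]
#8=c depends on [0:c]
#9=c depends on [8:c]
#10=c depends on [9:c]
sources: [0:c, 1:y]
N(rest) = Σ N(rest − s) over sources s of rest; N(one piece) = 1:
  size 1 → [7]=1  [10]=1
  size 2 → [6,7]=1  [7,10]=2  [9,10]=1
  size 3 → [5,6,7]=1  [6,7,10]=3  [7,9,10]=3  [8,9,10]=1
  size 4 → [0,8,9,10]=1  [4,5,6,7]=1  [5,6,7,10]=4  [6,7,9,10]=6  [7,8,9,10]=4
  size 5 → [0,7,8,9,10]=5  [3,4,5,6,7]=1  [4,5,6,7,10]=5  [5,6,7,9,10]=10  [6,7,8,9,10]=10
  size 6 → [0,6,7,8,9,10]=15  [2,3,4,5,6,7]=1  [3,4,5,6,7,10]=6  [4,5,6,7,9,10]=15  [5,6,7,8,9,10]=20
  size 7 → [0,5,6,7,8,9,10]=35  [1,2,3,4,5,6,7]=1  [2,3,4,5,6,7,10]=7  [3,4,5,6,7,9,10]=21  [4,5,6,7,8,9,10]=35
  size 8 → [0,4,5,6,7,8,9,10]=70  [1,2,3,4,5,6,7,10]=8  [2,3,4,5,6,7,9,10]=28  [3,4,5,6,7,8,9,10]=56
  size 9 → [0,3,4,5,6,7,8,9,10]=126  [1,2,3,4,5,6,7,9,10]=36  [2,3,4,5,6,7,8,9,10]=84
  first=0(c) contributes 120
  first=1(y) contributes 210
|[w]| = 330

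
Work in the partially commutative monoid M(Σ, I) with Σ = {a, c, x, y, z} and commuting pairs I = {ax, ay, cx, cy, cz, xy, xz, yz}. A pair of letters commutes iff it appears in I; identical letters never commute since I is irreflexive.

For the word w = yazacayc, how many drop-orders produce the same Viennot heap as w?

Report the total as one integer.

28

0(y) covers ∅
1(a) covers ∅
2(z) covers 1:a
3(a) covers 2:z
4(c) covers 3:a
5(a) covers 4:c
6(y) covers 0:y
7(c) covers 5:a
floor of heap: 0:y, 1:a
completions by unplaced set U, small U first (add the entries for U minus each lowest piece of U):
  |U|=1: {6}:1  {7}:1
  |U|=2: {0,6}:1  {5,7}:1  {6,7}:2
  |U|=3: {0,6,7}:3  {4,5,7}:1  {5,6,7}:3
  |U|=4: {0,5,6,7}:6  {3,4,5,7}:1  {4,5,6,7}:4
  |U|=5: {0,4,5,6,7}:10  {2,3,4,5,7}:1  {3,4,5,6,7}:5
  |U|=6: {0,3,4,5,6,7}:15  {1,2,3,4,5,7}:1  {2,3,4,5,6,7}:6
  start at 0(y): 7
  start at 1(a): 21
sum over floor = 28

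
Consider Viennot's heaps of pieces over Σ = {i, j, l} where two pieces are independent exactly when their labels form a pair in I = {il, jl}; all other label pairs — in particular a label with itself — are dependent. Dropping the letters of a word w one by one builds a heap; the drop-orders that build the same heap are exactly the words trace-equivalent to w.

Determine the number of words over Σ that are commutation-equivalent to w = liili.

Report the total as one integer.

drop 0:l onto floor
drop 1:i onto floor
drop 2:i onto {1:i}
drop 3:l onto {0:l}
drop 4:i onto {2:i}
ground layer = {0:l, 1:i}
drop-orders for the pieces not yet dropped (sum over which currently-grounded one goes next):
  1 to go: {3} 1  {4} 1
  2 to go: {0,3} 1  {2,4} 1  {3,4} 2
  3 to go: {0,3,4} 3  {1,2,4} 1  {2,3,4} 3
  if 0:l drops first: 4 orders
  if 1:i drops first: 6 orders
heap linearizations: 10

10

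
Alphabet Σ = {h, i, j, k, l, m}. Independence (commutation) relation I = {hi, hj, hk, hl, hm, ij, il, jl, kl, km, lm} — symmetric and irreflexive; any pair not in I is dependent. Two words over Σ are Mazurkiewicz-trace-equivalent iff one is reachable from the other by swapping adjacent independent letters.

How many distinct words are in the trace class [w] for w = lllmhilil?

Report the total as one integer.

504

piece 0:l — minimal
piece 1:l rests on {0:l}
piece 2:l rests on {1:l}
piece 3:m — minimal
piece 4:h — minimal
piece 5:i rests on {3:m}
piece 6:l rests on {2:l}
piece 7:i rests on {5:i}
piece 8:l rests on {6:l}
minimal pieces: {0:l, 3:m, 4:h}
ways to finish when only these pieces remain (= sum over removing one remaining piece with nothing left below it):
  1 left: {4}→1  {7}→1  {8}→1
  2 left: {4,7}→2  {4,8}→2  {5,7}→1  {6,8}→1  {7,8}→2
  3 left: {2,6,8}→1  {3,5,7}→1  {4,5,7}→3  {4,6,8}→3  {4,7,8}→6  {5,7,8}→3  {6,7,8}→3
  4 left: {1,2,6,8}→1  {2,4,6,8}→4  {2,6,7,8}→4  {3,4,5,7}→4  {3,5,7,8}→4  {4,5,7,8}→12  {4,6,7,8}→12  {5,6,7,8}→6
  5 left: {0,1,2,6,8}→1  {1,2,4,6,8}→5  {1,2,6,7,8}→5  {2,4,6,7,8}→20  {2,5,6,7,8}→10  {3,4,5,7,8}→20  {3,5,6,7,8}→10  {4,5,6,7,8}→30
  6 left: {0,1,2,4,6,8}→6  {0,1,2,6,7,8}→6  {1,2,4,6,7,8}→30  {1,2,5,6,7,8}→15  {2,3,5,6,7,8}→20  {2,4,5,6,7,8}→60  {3,4,5,6,7,8}→60
  7 left: {0,1,2,4,6,7,8}→42  {0,1,2,5,6,7,8}→21  {1,2,3,5,6,7,8}→35  {1,2,4,5,6,7,8}→105  {2,3,4,5,6,7,8}→140
  placing 0:l first → 280 extensions
  placing 3:m first → 168 extensions
  placing 4:h first → 56 extensions
total linear extensions = 504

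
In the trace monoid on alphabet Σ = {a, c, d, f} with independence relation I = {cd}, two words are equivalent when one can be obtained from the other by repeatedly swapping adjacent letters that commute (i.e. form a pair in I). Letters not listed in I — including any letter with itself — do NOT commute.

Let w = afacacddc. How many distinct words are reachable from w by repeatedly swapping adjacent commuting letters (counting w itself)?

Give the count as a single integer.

6

piece 0:a — minimal
piece 1:f rests on {0:a}
piece 2:a rests on {1:f}
piece 3:c rests on {2:a}
piece 4:a rests on {3:c}
piece 5:c rests on {4:a}
piece 6:d rests on {4:a}
piece 7:d rests on {6:d}
piece 8:c rests on {5:c}
minimal pieces: {0:a}
ways to finish when only these pieces remain (= sum over removing one remaining piece with nothing left below it):
  1 left: {7}→1  {8}→1
  2 left: {5,8}→1  {6,7}→1  {7,8}→2
  3 left: {5,7,8}→3  {6,7,8}→3
  4 left: {5,6,7,8}→6
  5 left: {4,5,6,7,8}→6
  6 left: {3,4,5,6,7,8}→6
  7 left: {2,3,4,5,6,7,8}→6
  placing 0:a first → 6 extensions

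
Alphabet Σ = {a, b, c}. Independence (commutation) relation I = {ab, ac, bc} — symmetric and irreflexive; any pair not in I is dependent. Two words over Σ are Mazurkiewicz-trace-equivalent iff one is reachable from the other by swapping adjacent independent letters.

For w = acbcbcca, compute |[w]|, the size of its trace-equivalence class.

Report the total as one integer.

drop 0:a onto floor
drop 1:c onto floor
drop 2:b onto floor
drop 3:c onto {1:c}
drop 4:b onto {2:b}
drop 5:c onto {3:c}
drop 6:c onto {5:c}
drop 7:a onto {0:a}
ground layer = {0:a, 1:c, 2:b}
drop-orders for the pieces not yet dropped (sum over which currently-grounded one goes next):
  1 to go: {4} 1  {6} 1  {7} 1
  2 to go: {0,7} 1  {2,4} 1  {4,6} 2  {4,7} 2  {5,6} 1  {6,7} 2
  3 to go: {0,4,7} 3  {0,6,7} 3  {2,4,6} 3  {2,4,7} 3  {3,5,6} 1  {4,5,6} 3  {4,6,7} 6  {5,6,7} 3
  4 to go: {0,2,4,7} 6  {0,4,6,7} 12  {0,5,6,7} 6  {1,3,5,6} 1  {2,4,5,6} 6  {2,4,6,7} 12  {3,4,5,6} 4  {3,5,6,7} 4  {4,5,6,7} 12
  5 to go: {0,2,4,6,7} 30  {0,3,5,6,7} 10  {0,4,5,6,7} 30  {1,3,4,5,6} 5  {1,3,5,6,7} 5  {2,3,4,5,6} 10  {2,4,5,6,7} 30  {3,4,5,6,7} 20
  6 to go: {0,1,3,5,6,7} 15  {0,2,4,5,6,7} 90  {0,3,4,5,6,7} 60  {1,2,3,4,5,6} 15  {1,3,4,5,6,7} 30  {2,3,4,5,6,7} 60
  if 0:a drops first: 105 orders
  if 1:c drops first: 210 orders
  if 2:b drops first: 105 orders
heap linearizations: 420

420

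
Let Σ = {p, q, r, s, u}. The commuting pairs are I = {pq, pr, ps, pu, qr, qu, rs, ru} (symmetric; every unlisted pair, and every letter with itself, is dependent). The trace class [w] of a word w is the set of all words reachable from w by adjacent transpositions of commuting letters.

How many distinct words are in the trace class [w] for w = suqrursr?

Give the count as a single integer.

168

#0=s has no predecessor
#1=u depends on [0:s]
#2=q depends on [0:s]
#3=r has no predecessor
#4=u depends on [1:u]
#5=r depends on [3:r]
#6=s depends on [2:q, 4:u]
#7=r depends on [5:r]
sources: [0:s, 3:r]
N(rest) = Σ N(rest − s) over sources s of rest; N(one piece) = 1:
  size 1 → [6]=1  [7]=1
  size 2 → [2,6]=1  [4,6]=1  [5,7]=1  [6,7]=2
  size 3 → [1,4,6]=1  [2,4,6]=2  [2,6,7]=3  [3,5,7]=1  [4,6,7]=3  [5,6,7]=3
  size 4 → [1,2,4,6]=3  [1,4,6,7]=4  [2,4,6,7]=8  [2,5,6,7]=6  [3,5,6,7]=4  [4,5,6,7]=6
  size 5 → [0,1,2,4,6]=3  [1,2,4,6,7]=15  [1,4,5,6,7]=10  [2,3,5,6,7]=10  [2,4,5,6,7]=20  [3,4,5,6,7]=10
  size 6 → [0,1,2,4,6,7]=18  [1,2,4,5,6,7]=45  [1,3,4,5,6,7]=20  [2,3,4,5,6,7]=40
  first=0(s) contributes 105
  first=3(r) contributes 63
|[w]| = 168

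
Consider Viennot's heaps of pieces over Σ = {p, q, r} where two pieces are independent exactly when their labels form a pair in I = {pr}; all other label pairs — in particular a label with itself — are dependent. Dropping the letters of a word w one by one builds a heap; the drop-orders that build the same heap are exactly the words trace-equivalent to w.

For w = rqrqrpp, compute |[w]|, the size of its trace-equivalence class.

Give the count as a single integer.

piece 0:r — minimal
piece 1:q rests on {0:r}
piece 2:r rests on {1:q}
piece 3:q rests on {2:r}
piece 4:r rests on {3:q}
piece 5:p rests on {3:q}
piece 6:p rests on {5:p}
minimal pieces: {0:r}
ways to finish when only these pieces remain (= sum over removing one remaining piece with nothing left below it):
  1 left: {4}→1  {6}→1
  2 left: {4,6}→2  {5,6}→1
  3 left: {4,5,6}→3
  4 left: {3,4,5,6}→3
  5 left: {2,3,4,5,6}→3
  placing 0:r first → 3 extensions

3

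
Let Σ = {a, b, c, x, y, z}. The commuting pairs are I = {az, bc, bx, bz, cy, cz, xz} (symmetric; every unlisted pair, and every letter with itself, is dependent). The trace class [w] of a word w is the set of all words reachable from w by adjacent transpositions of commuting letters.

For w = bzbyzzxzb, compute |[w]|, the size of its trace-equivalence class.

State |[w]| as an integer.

60

piece 0:b — minimal
piece 1:z — minimal
piece 2:b rests on {0:b}
piece 3:y rests on {1:z, 2:b}
piece 4:z rests on {3:y}
piece 5:z rests on {4:z}
piece 6:x rests on {3:y}
piece 7:z rests on {5:z}
piece 8:b rests on {3:y}
minimal pieces: {0:b, 1:z}
ways to finish when only these pieces remain (= sum over removing one remaining piece with nothing left below it):
  1 left: {6}→1  {7}→1  {8}→1
  2 left: {5,7}→1  {6,7}→2  {6,8}→2  {7,8}→2
  3 left: {4,5,7}→1  {5,6,7}→3  {5,7,8}→3  {6,7,8}→6
  4 left: {4,5,6,7}→4  {4,5,7,8}→4  {5,6,7,8}→12
  5 left: {4,5,6,7,8}→20
  6 left: {3,4,5,6,7,8}→20
  7 left: {1,3,4,5,6,7,8}→20  {2,3,4,5,6,7,8}→20
  placing 0:b first → 40 extensions
  placing 1:z first → 20 extensions
total linear extensions = 60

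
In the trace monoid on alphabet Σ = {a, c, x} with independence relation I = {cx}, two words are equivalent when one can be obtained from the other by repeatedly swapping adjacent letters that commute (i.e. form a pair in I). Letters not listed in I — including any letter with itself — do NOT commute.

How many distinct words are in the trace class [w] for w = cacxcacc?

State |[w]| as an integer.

3

#0=c has no predecessor
#1=a depends on [0:c]
#2=c depends on [1:a]
#3=x depends on [1:a]
#4=c depends on [2:c]
#5=a depends on [3:x, 4:c]
#6=c depends on [5:a]
#7=c depends on [6:c]
sources: [0:c]
N(rest) = Σ N(rest − s) over sources s of rest; N(one piece) = 1:
  size 1 → [7]=1
  size 2 → [6,7]=1
  size 3 → [5,6,7]=1
  size 4 → [3,5,6,7]=1  [4,5,6,7]=1
  size 5 → [2,4,5,6,7]=1  [3,4,5,6,7]=2
  size 6 → [2,3,4,5,6,7]=3
  first=0(c) contributes 3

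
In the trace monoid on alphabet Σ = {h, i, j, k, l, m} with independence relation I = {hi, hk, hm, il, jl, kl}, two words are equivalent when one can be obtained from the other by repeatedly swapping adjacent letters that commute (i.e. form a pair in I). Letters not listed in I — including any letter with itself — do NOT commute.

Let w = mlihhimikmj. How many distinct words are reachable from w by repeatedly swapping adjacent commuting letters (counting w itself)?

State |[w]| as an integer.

piece 0:m — minimal
piece 1:l rests on {0:m}
piece 2:i rests on {0:m}
piece 3:h rests on {1:l}
piece 4:h rests on {3:h}
piece 5:i rests on {2:i}
piece 6:m rests on {1:l, 5:i}
piece 7:i rests on {6:m}
piece 8:k rests on {7:i}
piece 9:m rests on {8:k}
piece 10:j rests on {4:h, 9:m}
minimal pieces: {0:m}
ways to finish when only these pieces remain (= sum over removing one remaining piece with nothing left below it):
  1 left: {10}→1
  2 left: {4,10}→1  {9,10}→1
  3 left: {3,4,10}→1  {4,9,10}→2  {8,9,10}→1
  4 left: {3,4,9,10}→3  {4,8,9,10}→3  {7,8,9,10}→1
  5 left: {3,4,8,9,10}→6  {4,7,8,9,10}→4  {6,7,8,9,10}→1
  6 left: {3,4,7,8,9,10}→10  {4,6,7,8,9,10}→5  {5,6,7,8,9,10}→1
  7 left: {2,5,6,7,8,9,10}→1  {3,4,6,7,8,9,10}→15  {4,5,6,7,8,9,10}→6
  8 left: {1,3,4,6,7,8,9,10}→15  {2,4,5,6,7,8,9,10}→7  {3,4,5,6,7,8,9,10}→21
  9 left: {1,3,4,5,6,7,8,9,10}→36  {2,3,4,5,6,7,8,9,10}→28
  placing 0:m first → 64 extensions

64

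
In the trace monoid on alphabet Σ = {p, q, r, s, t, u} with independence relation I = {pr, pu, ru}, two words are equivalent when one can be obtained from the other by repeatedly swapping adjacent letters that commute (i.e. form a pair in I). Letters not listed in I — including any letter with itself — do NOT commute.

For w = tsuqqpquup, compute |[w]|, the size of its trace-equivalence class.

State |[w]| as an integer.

piece 0:t — minimal
piece 1:s rests on {0:t}
piece 2:u rests on {1:s}
piece 3:q rests on {2:u}
piece 4:q rests on {3:q}
piece 5:p rests on {4:q}
piece 6:q rests on {5:p}
piece 7:u rests on {6:q}
piece 8:u rests on {7:u}
piece 9:p rests on {6:q}
minimal pieces: {0:t}
ways to finish when only these pieces remain (= sum over removing one remaining piece with nothing left below it):
  1 left: {8}→1  {9}→1
  2 left: {7,8}→1  {8,9}→2
  3 left: {7,8,9}→3
  4 left: {6,7,8,9}→3
  5 left: {5,6,7,8,9}→3
  6 left: {4,5,6,7,8,9}→3
  7 left: {3,4,5,6,7,8,9}→3
  8 left: {2,3,4,5,6,7,8,9}→3
  placing 0:t first → 3 extensions

3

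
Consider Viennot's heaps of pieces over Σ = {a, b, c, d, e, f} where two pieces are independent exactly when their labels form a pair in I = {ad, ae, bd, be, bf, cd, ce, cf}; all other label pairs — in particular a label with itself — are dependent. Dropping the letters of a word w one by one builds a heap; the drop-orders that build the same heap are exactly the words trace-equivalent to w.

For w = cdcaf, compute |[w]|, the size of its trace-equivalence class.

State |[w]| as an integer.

4

0(c) covers ∅
1(d) covers ∅
2(c) covers 0:c
3(a) covers 2:c
4(f) covers 1:d, 3:a
floor of heap: 0:c, 1:d
completions by unplaced set U, small U first (add the entries for U minus each lowest piece of U):
  |U|=1: {4}:1
  |U|=2: {1,4}:1  {3,4}:1
  |U|=3: {1,3,4}:2  {2,3,4}:1
  start at 0(c): 3
  start at 1(d): 1
sum over floor = 4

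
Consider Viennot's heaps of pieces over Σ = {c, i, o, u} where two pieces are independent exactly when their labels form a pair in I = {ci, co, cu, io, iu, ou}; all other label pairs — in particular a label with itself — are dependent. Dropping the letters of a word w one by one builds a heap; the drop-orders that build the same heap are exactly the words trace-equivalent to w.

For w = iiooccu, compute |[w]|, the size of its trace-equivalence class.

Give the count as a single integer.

piece 0:i — minimal
piece 1:i rests on {0:i}
piece 2:o — minimal
piece 3:o rests on {2:o}
piece 4:c — minimal
piece 5:c rests on {4:c}
piece 6:u — minimal
minimal pieces: {0:i, 2:o, 4:c, 6:u}
ways to finish when only these pieces remain (= sum over removing one remaining piece with nothing left below it):
  1 left: {1}→1  {3}→1  {5}→1  {6}→1
  2 left: {0,1}→1  {1,3}→2  {1,5}→2  {1,6}→2  {2,3}→1  {3,5}→2  {3,6}→2  {4,5}→1  {5,6}→2
  3 left: {0,1,3}→3  {0,1,5}→3  {0,1,6}→3  {1,2,3}→3  {1,3,5}→6  {1,3,6}→6  {1,4,5}→3  {1,5,6}→6  {2,3,5}→3  {2,3,6}→3  {3,4,5}→3  {3,5,6}→6  {4,5,6}→3
  4 left: {0,1,2,3}→6  {0,1,3,5}→12  {0,1,3,6}→12  {0,1,4,5}→6  {0,1,5,6}→12  {1,2,3,5}→12  {1,2,3,6}→12  {1,3,4,5}→12  {1,3,5,6}→24  {1,4,5,6}→12  {2,3,4,5}→6  {2,3,5,6}→12  {3,4,5,6}→12
  5 left: {0,1,2,3,5}→30  {0,1,2,3,6}→30  {0,1,3,4,5}→30  {0,1,3,5,6}→60  {0,1,4,5,6}→30  {1,2,3,4,5}→30  {1,2,3,5,6}→60  {1,3,4,5,6}→60  {2,3,4,5,6}→30
  placing 0:i first → 180 extensions
  placing 2:o first → 180 extensions
  placing 4:c first → 180 extensions
  placing 6:u first → 90 extensions
total linear extensions = 630

630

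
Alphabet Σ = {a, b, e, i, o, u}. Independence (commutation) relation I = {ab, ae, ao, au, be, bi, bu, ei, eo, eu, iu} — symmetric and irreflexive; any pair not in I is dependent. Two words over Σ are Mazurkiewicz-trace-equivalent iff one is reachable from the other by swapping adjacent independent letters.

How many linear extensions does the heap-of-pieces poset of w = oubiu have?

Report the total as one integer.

12

#0=o has no predecessor
#1=u depends on [0:o]
#2=b depends on [0:o]
#3=i depends on [0:o]
#4=u depends on [1:u]
sources: [0:o]
N(rest) = Σ N(rest − s) over sources s of rest; N(one piece) = 1:
  size 1 → [2]=1  [3]=1  [4]=1
  size 2 → [1,4]=1  [2,3]=2  [2,4]=2  [3,4]=2
  size 3 → [1,2,4]=3  [1,3,4]=3  [2,3,4]=6
  first=0(o) contributes 12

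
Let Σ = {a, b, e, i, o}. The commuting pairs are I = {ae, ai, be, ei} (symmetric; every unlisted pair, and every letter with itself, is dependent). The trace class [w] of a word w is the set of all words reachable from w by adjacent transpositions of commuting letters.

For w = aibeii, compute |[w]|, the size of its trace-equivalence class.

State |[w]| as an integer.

0(a) covers ∅
1(i) covers ∅
2(b) covers 0:a, 1:i
3(e) covers ∅
4(i) covers 2:b
5(i) covers 4:i
floor of heap: 0:a, 1:i, 3:e
completions by unplaced set U, small U first (add the entries for U minus each lowest piece of U):
  |U|=1: {3}:1  {5}:1
  |U|=2: {3,5}:2  {4,5}:1
  |U|=3: {2,4,5}:1  {3,4,5}:3
  |U|=4: {0,2,4,5}:1  {1,2,4,5}:1  {2,3,4,5}:4
  start at 0(a): 5
  start at 1(i): 5
  start at 3(e): 2
sum over floor = 12

12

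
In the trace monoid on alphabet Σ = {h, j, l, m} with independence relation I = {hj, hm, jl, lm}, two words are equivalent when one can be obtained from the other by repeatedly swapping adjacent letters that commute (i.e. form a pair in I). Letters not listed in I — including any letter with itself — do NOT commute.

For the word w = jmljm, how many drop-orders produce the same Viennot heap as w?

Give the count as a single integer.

#0=j has no predecessor
#1=m depends on [0:j]
#2=l has no predecessor
#3=j depends on [1:m]
#4=m depends on [3:j]
sources: [0:j, 2:l]
N(rest) = Σ N(rest − s) over sources s of rest; N(one piece) = 1:
  size 1 → [2]=1  [4]=1
  size 2 → [2,4]=2  [3,4]=1
  size 3 → [1,3,4]=1  [2,3,4]=3
  first=0(j) contributes 4
  first=2(l) contributes 1
|[w]| = 5

5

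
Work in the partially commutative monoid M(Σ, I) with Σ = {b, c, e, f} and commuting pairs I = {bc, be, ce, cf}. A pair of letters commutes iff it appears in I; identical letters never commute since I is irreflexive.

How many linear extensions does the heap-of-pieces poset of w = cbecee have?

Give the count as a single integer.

#0=c has no predecessor
#1=b has no predecessor
#2=e has no predecessor
#3=c depends on [0:c]
#4=e depends on [2:e]
#5=e depends on [4:e]
sources: [0:c, 1:b, 2:e]
N(rest) = Σ N(rest − s) over sources s of rest; N(one piece) = 1:
  size 1 → [1]=1  [3]=1  [5]=1
  size 2 → [0,3]=1  [1,3]=2  [1,5]=2  [3,5]=2  [4,5]=1
  size 3 → [0,1,3]=3  [0,3,5]=3  [1,3,5]=6  [1,4,5]=3  [2,4,5]=1  [3,4,5]=3
  size 4 → [0,1,3,5]=12  [0,3,4,5]=6  [1,2,4,5]=4  [1,3,4,5]=12  [2,3,4,5]=4
  first=0(c) contributes 20
  first=1(b) contributes 10
  first=2(e) contributes 30
|[w]| = 60

60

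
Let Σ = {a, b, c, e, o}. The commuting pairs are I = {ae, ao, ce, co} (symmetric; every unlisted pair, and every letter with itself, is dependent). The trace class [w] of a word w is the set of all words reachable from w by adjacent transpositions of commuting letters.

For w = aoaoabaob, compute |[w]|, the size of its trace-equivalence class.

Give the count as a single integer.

20

piece 0:a — minimal
piece 1:o — minimal
piece 2:a rests on {0:a}
piece 3:o rests on {1:o}
piece 4:a rests on {2:a}
piece 5:b rests on {3:o, 4:a}
piece 6:a rests on {5:b}
piece 7:o rests on {5:b}
piece 8:b rests on {6:a, 7:o}
minimal pieces: {0:a, 1:o}
ways to finish when only these pieces remain (= sum over removing one remaining piece with nothing left below it):
  1 left: {8}→1
  2 left: {6,8}→1  {7,8}→1
  3 left: {6,7,8}→2
  4 left: {5,6,7,8}→2
  5 left: {3,5,6,7,8}→2  {4,5,6,7,8}→2
  6 left: {1,3,5,6,7,8}→2  {2,4,5,6,7,8}→2  {3,4,5,6,7,8}→4
  7 left: {0,2,4,5,6,7,8}→2  {1,3,4,5,6,7,8}→6  {2,3,4,5,6,7,8}→6
  placing 0:a first → 12 extensions
  placing 1:o first → 8 extensions
total linear extensions = 20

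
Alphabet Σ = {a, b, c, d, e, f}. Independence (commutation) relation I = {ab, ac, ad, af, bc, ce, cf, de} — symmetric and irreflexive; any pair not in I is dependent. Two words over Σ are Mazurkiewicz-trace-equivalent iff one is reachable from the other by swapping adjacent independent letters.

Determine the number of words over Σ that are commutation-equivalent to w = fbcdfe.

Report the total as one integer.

piece 0:f — minimal
piece 1:b rests on {0:f}
piece 2:c — minimal
piece 3:d rests on {1:b, 2:c}
piece 4:f rests on {3:d}
piece 5:e rests on {4:f}
minimal pieces: {0:f, 2:c}
ways to finish when only these pieces remain (= sum over removing one remaining piece with nothing left below it):
  1 left: {5}→1
  2 left: {4,5}→1
  3 left: {3,4,5}→1
  4 left: {1,3,4,5}→1  {2,3,4,5}→1
  placing 0:f first → 2 extensions
  placing 2:c first → 1 extensions
total linear extensions = 3

3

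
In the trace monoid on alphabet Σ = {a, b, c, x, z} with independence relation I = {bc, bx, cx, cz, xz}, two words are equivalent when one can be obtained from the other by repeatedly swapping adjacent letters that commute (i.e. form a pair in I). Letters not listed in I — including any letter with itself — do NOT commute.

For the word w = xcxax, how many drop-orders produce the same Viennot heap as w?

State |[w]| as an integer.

drop 0:x onto floor
drop 1:c onto floor
drop 2:x onto {0:x}
drop 3:a onto {1:c, 2:x}
drop 4:x onto {3:a}
ground layer = {0:x, 1:c}
drop-orders for the pieces not yet dropped (sum over which currently-grounded one goes next):
  1 to go: {4} 1
  2 to go: {3,4} 1
  3 to go: {1,3,4} 1  {2,3,4} 1
  if 0:x drops first: 2 orders
  if 1:c drops first: 1 orders
heap linearizations: 3

3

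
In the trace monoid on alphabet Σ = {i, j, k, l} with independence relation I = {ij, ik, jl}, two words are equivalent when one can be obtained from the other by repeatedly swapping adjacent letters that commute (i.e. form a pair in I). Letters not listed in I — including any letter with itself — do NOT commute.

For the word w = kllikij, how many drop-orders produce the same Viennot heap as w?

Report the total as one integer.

piece 0:k — minimal
piece 1:l rests on {0:k}
piece 2:l rests on {1:l}
piece 3:i rests on {2:l}
piece 4:k rests on {2:l}
piece 5:i rests on {3:i}
piece 6:j rests on {4:k}
minimal pieces: {0:k}
ways to finish when only these pieces remain (= sum over removing one remaining piece with nothing left below it):
  1 left: {5}→1  {6}→1
  2 left: {3,5}→1  {4,6}→1  {5,6}→2
  3 left: {3,5,6}→3  {4,5,6}→3
  4 left: {3,4,5,6}→6
  5 left: {2,3,4,5,6}→6
  placing 0:k first → 6 extensions

6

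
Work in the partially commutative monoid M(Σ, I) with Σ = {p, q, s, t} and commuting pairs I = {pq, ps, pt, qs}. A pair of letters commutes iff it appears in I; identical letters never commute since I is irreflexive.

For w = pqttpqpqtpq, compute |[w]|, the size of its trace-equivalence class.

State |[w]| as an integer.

0(p) covers ∅
1(q) covers ∅
2(t) covers 1:q
3(t) covers 2:t
4(p) covers 0:p
5(q) covers 3:t
6(p) covers 4:p
7(q) covers 5:q
8(t) covers 7:q
9(p) covers 6:p
10(q) covers 8:t
floor of heap: 0:p, 1:q
completions by unplaced set U, small U first (add the entries for U minus each lowest piece of U):
  |U|=1: {9}:1  {10}:1
  |U|=2: {6,9}:1  {8,10}:1  {9,10}:2
  |U|=3: {4,6,9}:1  {6,9,10}:3  {7,8,10}:1  {8,9,10}:3
  |U|=4: {0,4,6,9}:1  {4,6,9,10}:4  {5,7,8,10}:1  {6,8,9,10}:6  {7,8,9,10}:4
  |U|=5: {0,4,6,9,10}:5  {3,5,7,8,10}:1  {4,6,8,9,10}:10  {5,7,8,9,10}:5  {6,7,8,9,10}:10
  |U|=6: {0,4,6,8,9,10}:15  {2,3,5,7,8,10}:1  {3,5,7,8,9,10}:6  {4,6,7,8,9,10}:20  {5,6,7,8,9,10}:15
  |U|=7: {0,4,6,7,8,9,10}:35  {1,2,3,5,7,8,10}:1  {2,3,5,7,8,9,10}:7  {3,5,6,7,8,9,10}:21  {4,5,6,7,8,9,10}:35
  |U|=8: {0,4,5,6,7,8,9,10}:70  {1,2,3,5,7,8,9,10}:8  {2,3,5,6,7,8,9,10}:28  {3,4,5,6,7,8,9,10}:56
  |U|=9: {0,3,4,5,6,7,8,9,10}:126  {1,2,3,5,6,7,8,9,10}:36  {2,3,4,5,6,7,8,9,10}:84
  start at 0(p): 120
  start at 1(q): 210
sum over floor = 330

330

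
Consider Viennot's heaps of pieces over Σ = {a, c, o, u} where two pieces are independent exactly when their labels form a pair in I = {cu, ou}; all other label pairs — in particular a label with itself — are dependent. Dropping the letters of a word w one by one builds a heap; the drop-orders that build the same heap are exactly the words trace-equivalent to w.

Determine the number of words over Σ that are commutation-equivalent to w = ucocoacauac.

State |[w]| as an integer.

5

#0=u has no predecessor
#1=c has no predecessor
#2=o depends on [1:c]
#3=c depends on [2:o]
#4=o depends on [3:c]
#5=a depends on [0:u, 4:o]
#6=c depends on [5:a]
#7=a depends on [6:c]
#8=u depends on [7:a]
#9=a depends on [8:u]
#10=c depends on [9:a]
sources: [0:u, 1:c]
N(rest) = Σ N(rest − s) over sources s of rest; N(one piece) = 1:
  size 1 → [10]=1
  size 2 → [9,10]=1
  size 3 → [8,9,10]=1
  size 4 → [7,8,9,10]=1
  size 5 → [6,7,8,9,10]=1
  size 6 → [5,6,7,8,9,10]=1
  size 7 → [0,5,6,7,8,9,10]=1  [4,5,6,7,8,9,10]=1
  size 8 → [0,4,5,6,7,8,9,10]=2  [3,4,5,6,7,8,9,10]=1
  size 9 → [0,3,4,5,6,7,8,9,10]=3  [2,3,4,5,6,7,8,9,10]=1
  first=0(u) contributes 1
  first=1(c) contributes 4
|[w]| = 5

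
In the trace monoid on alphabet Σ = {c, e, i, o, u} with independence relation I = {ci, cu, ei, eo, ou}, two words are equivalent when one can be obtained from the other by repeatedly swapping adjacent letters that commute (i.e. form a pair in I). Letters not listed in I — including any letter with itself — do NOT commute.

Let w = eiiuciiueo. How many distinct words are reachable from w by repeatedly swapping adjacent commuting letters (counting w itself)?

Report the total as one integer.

51

drop 0:e onto floor
drop 1:i onto floor
drop 2:i onto {1:i}
drop 3:u onto {0:e, 2:i}
drop 4:c onto {0:e}
drop 5:i onto {3:u}
drop 6:i onto {5:i}
drop 7:u onto {6:i}
drop 8:e onto {4:c, 7:u}
drop 9:o onto {4:c, 6:i}
ground layer = {0:e, 1:i}
drop-orders for the pieces not yet dropped (sum over which currently-grounded one goes next):
  1 to go: {8} 1  {9} 1
  2 to go: {7,8} 1  {8,9} 2
  3 to go: {4,8,9} 2  {7,8,9} 3
  4 to go: {4,7,8,9} 5  {6,7,8,9} 3
  5 to go: {4,6,7,8,9} 8  {5,6,7,8,9} 3
  6 to go: {3,5,6,7,8,9} 3  {4,5,6,7,8,9} 11
  7 to go: {2,3,5,6,7,8,9} 3  {3,4,5,6,7,8,9} 14
  8 to go: {0,3,4,5,6,7,8,9} 14  {1,2,3,5,6,7,8,9} 3  {2,3,4,5,6,7,8,9} 17
  if 0:e drops first: 20 orders
  if 1:i drops first: 31 orders
heap linearizations: 51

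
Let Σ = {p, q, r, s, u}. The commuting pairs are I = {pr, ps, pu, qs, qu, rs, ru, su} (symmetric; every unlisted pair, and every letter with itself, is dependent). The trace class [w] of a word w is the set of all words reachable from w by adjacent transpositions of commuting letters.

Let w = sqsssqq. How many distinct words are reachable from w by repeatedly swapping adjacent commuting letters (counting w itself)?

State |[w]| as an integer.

35

#0=s has no predecessor
#1=q has no predecessor
#2=s depends on [0:s]
#3=s depends on [2:s]
#4=s depends on [3:s]
#5=q depends on [1:q]
#6=q depends on [5:q]
sources: [0:s, 1:q]
N(rest) = Σ N(rest − s) over sources s of rest; N(one piece) = 1:
  size 1 → [4]=1  [6]=1
  size 2 → [3,4]=1  [4,6]=2  [5,6]=1
  size 3 → [1,5,6]=1  [2,3,4]=1  [3,4,6]=3  [4,5,6]=3
  size 4 → [0,2,3,4]=1  [1,4,5,6]=4  [2,3,4,6]=4  [3,4,5,6]=6
  size 5 → [0,2,3,4,6]=5  [1,3,4,5,6]=10  [2,3,4,5,6]=10
  first=0(s) contributes 20
  first=1(q) contributes 15
|[w]| = 35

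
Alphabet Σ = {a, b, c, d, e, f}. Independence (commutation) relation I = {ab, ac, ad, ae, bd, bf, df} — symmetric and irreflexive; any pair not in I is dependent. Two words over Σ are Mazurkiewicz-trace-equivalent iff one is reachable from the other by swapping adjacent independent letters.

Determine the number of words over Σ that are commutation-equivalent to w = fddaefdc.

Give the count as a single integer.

#0=f has no predecessor
#1=d has no predecessor
#2=d depends on [1:d]
#3=a depends on [0:f]
#4=e depends on [0:f, 2:d]
#5=f depends on [3:a, 4:e]
#6=d depends on [4:e]
#7=c depends on [5:f, 6:d]
sources: [0:f, 1:d]
N(rest) = Σ N(rest − s) over sources s of rest; N(one piece) = 1:
  size 1 → [7]=1
  size 2 → [5,7]=1  [6,7]=1
  size 3 → [3,5,7]=1  [5,6,7]=2
  size 4 → [3,5,6,7]=3  [4,5,6,7]=2
  size 5 → [2,4,5,6,7]=2  [3,4,5,6,7]=5
  size 6 → [0,3,4,5,6,7]=5  [1,2,4,5,6,7]=2  [2,3,4,5,6,7]=7
  first=0(f) contributes 9
  first=1(d) contributes 12
|[w]| = 21

21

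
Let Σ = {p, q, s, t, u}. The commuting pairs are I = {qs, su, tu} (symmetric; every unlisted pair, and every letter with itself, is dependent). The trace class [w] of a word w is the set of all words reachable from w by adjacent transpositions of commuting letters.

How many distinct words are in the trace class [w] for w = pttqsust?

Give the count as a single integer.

piece 0:p — minimal
piece 1:t rests on {0:p}
piece 2:t rests on {1:t}
piece 3:q rests on {2:t}
piece 4:s rests on {2:t}
piece 5:u rests on {3:q}
piece 6:s rests on {4:s}
piece 7:t rests on {3:q, 6:s}
minimal pieces: {0:p}
ways to finish when only these pieces remain (= sum over removing one remaining piece with nothing left below it):
  1 left: {5}→1  {7}→1
  2 left: {5,7}→2  {6,7}→1
  3 left: {3,5,7}→2  {4,6,7}→1  {5,6,7}→3
  4 left: {3,5,6,7}→5  {4,5,6,7}→4
  5 left: {3,4,5,6,7}→9
  6 left: {2,3,4,5,6,7}→9
  placing 0:p first → 9 extensions

9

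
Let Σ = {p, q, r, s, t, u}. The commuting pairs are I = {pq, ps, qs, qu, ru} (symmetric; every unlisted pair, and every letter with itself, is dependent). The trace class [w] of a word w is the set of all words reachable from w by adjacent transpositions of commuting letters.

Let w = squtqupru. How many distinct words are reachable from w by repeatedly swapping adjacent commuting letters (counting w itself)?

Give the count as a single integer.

21

piece 0:s — minimal
piece 1:q — minimal
piece 2:u rests on {0:s}
piece 3:t rests on {1:q, 2:u}
piece 4:q rests on {3:t}
piece 5:u rests on {3:t}
piece 6:p rests on {5:u}
piece 7:r rests on {4:q, 6:p}
piece 8:u rests on {6:p}
minimal pieces: {0:s, 1:q}
ways to finish when only these pieces remain (= sum over removing one remaining piece with nothing left below it):
  1 left: {7}→1  {8}→1
  2 left: {4,7}→1  {7,8}→2
  3 left: {4,7,8}→3  {6,7,8}→2
  4 left: {4,6,7,8}→5  {5,6,7,8}→2
  5 left: {4,5,6,7,8}→7
  6 left: {3,4,5,6,7,8}→7
  7 left: {1,3,4,5,6,7,8}→7  {2,3,4,5,6,7,8}→7
  placing 0:s first → 14 extensions
  placing 1:q first → 7 extensions
total linear extensions = 21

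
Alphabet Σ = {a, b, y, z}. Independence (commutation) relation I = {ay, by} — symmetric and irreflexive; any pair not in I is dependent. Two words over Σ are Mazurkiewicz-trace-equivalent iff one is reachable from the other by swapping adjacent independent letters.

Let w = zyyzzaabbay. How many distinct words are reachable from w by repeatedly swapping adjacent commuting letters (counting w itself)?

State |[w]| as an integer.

#0=z has no predecessor
#1=y depends on [0:z]
#2=y depends on [1:y]
#3=z depends on [2:y]
#4=z depends on [3:z]
#5=a depends on [4:z]
#6=a depends on [5:a]
#7=b depends on [6:a]
#8=b depends on [7:b]
#9=a depends on [8:b]
#10=y depends on [4:z]
sources: [0:z]
N(rest) = Σ N(rest − s) over sources s of rest; N(one piece) = 1:
  size 1 → [9]=1  [10]=1
  size 2 → [8,9]=1  [9,10]=2
  size 3 → [7,8,9]=1  [8,9,10]=3
  size 4 → [6,7,8,9]=1  [7,8,9,10]=4
  size 5 → [5,6,7,8,9]=1  [6,7,8,9,10]=5
  size 6 → [5,6,7,8,9,10]=6
  size 7 → [4,5,6,7,8,9,10]=6
  size 8 → [3,4,5,6,7,8,9,10]=6
  size 9 → [2,3,4,5,6,7,8,9,10]=6
  first=0(z) contributes 6

6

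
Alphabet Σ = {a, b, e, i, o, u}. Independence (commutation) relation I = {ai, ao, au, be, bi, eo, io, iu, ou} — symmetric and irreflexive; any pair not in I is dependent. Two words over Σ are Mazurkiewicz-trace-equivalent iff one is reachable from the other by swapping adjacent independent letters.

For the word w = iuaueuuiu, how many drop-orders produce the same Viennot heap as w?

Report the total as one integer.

48

piece 0:i — minimal
piece 1:u — minimal
piece 2:a — minimal
piece 3:u rests on {1:u}
piece 4:e rests on {0:i, 2:a, 3:u}
piece 5:u rests on {4:e}
piece 6:u rests on {5:u}
piece 7:i rests on {4:e}
piece 8:u rests on {6:u}
minimal pieces: {0:i, 1:u, 2:a}
ways to finish when only these pieces remain (= sum over removing one remaining piece with nothing left below it):
  1 left: {7}→1  {8}→1
  2 left: {6,8}→1  {7,8}→2
  3 left: {5,6,8}→1  {6,7,8}→3
  4 left: {5,6,7,8}→4
  5 left: {4,5,6,7,8}→4
  6 left: {0,4,5,6,7,8}→4  {2,4,5,6,7,8}→4  {3,4,5,6,7,8}→4
  7 left: {0,2,4,5,6,7,8}→8  {0,3,4,5,6,7,8}→8  {1,3,4,5,6,7,8}→4  {2,3,4,5,6,7,8}→8
  placing 0:i first → 12 extensions
  placing 1:u first → 24 extensions
  placing 2:a first → 12 extensions
total linear extensions = 48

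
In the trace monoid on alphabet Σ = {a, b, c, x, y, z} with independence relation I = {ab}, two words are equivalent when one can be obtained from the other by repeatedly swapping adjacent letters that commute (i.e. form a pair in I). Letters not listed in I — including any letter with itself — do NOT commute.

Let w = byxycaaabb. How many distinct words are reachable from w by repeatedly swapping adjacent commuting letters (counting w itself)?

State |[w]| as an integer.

10

drop 0:b onto floor
drop 1:y onto {0:b}
drop 2:x onto {1:y}
drop 3:y onto {2:x}
drop 4:c onto {3:y}
drop 5:a onto {4:c}
drop 6:a onto {5:a}
drop 7:a onto {6:a}
drop 8:b onto {4:c}
drop 9:b onto {8:b}
ground layer = {0:b}
drop-orders for the pieces not yet dropped (sum over which currently-grounded one goes next):
  1 to go: {7} 1  {9} 1
  2 to go: {6,7} 1  {7,9} 2  {8,9} 1
  3 to go: {5,6,7} 1  {6,7,9} 3  {7,8,9} 3
  4 to go: {5,6,7,9} 4  {6,7,8,9} 6
  5 to go: {5,6,7,8,9} 10
  6 to go: {4,5,6,7,8,9} 10
  7 to go: {3,4,5,6,7,8,9} 10
  8 to go: {2,3,4,5,6,7,8,9} 10
  if 0:b drops first: 10 orders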